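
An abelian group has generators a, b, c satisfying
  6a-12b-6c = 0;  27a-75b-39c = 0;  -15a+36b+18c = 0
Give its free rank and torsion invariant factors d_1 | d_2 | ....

Answer: M ≅ ℤ/3 ⊕ ℤ/3 ⊕ ℤ/6

Derivation:
rank_ℚ(R)=3; free=3−3=0
SNF(R) diag = [3, 3, 6] → torsion [3, 3, 6]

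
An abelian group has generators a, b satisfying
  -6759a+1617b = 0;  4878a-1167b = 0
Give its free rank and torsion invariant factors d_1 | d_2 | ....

Answer: M ≅ ℤ/3 ⊕ ℤ/9

Derivation:
rank_ℚ(R)=2; free=2−2=0
SNF(R) diag = [3, 9] → torsion [3, 9]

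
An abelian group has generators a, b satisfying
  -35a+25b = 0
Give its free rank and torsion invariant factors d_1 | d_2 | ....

Answer: M ≅ ℤ^1 ⊕ ℤ/5

Derivation:
rank_ℚ(R)=1; free=2−1=1
SNF(R) diag = [5] → torsion [5]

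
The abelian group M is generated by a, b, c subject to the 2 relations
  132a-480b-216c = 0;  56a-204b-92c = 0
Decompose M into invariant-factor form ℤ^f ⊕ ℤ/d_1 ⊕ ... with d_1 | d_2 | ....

Answer: M ≅ ℤ^1 ⊕ ℤ/4 ⊕ ℤ/12

Derivation:
rank_ℚ(R)=2; free=3−2=1
SNF(R) diag = [4, 12] → torsion [4, 12]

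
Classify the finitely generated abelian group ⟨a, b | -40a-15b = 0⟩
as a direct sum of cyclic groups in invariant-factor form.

rank_ℚ(R)=1; free=2−1=1
SNF(R) diag = [5] → torsion [5]

Answer: M ≅ ℤ^1 ⊕ ℤ/5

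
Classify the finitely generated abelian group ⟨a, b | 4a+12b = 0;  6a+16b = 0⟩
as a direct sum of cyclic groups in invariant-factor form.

Answer: M ≅ ℤ/2 ⊕ ℤ/4

Derivation:
rank_ℚ(R)=2; free=2−2=0
SNF(R) diag = [2, 4] → torsion [2, 4]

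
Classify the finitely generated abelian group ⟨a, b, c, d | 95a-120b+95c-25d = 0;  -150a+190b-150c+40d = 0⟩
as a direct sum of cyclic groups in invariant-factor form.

rank_ℚ(R)=2; free=4−2=2
SNF(R) diag = [5, 10] → torsion [5, 10]

Answer: M ≅ ℤ^2 ⊕ ℤ/5 ⊕ ℤ/10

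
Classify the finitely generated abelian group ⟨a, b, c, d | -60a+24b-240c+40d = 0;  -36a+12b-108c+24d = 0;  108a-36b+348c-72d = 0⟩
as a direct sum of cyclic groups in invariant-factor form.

Answer: M ≅ ℤ^1 ⊕ ℤ/4 ⊕ ℤ/12 ⊕ ℤ/24

Derivation:
rank_ℚ(R)=3; free=4−3=1
SNF(R) diag = [4, 12, 24] → torsion [4, 12, 24]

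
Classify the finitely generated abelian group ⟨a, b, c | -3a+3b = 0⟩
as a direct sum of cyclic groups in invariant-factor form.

Answer: M ≅ ℤ^2 ⊕ ℤ/3

Derivation:
rank_ℚ(R)=1; free=3−1=2
SNF(R) diag = [3] → torsion [3]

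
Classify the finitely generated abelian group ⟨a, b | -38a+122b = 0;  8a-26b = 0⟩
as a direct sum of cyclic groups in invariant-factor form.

rank_ℚ(R)=2; free=2−2=0
SNF(R) diag = [2, 6] → torsion [2, 6]

Answer: M ≅ ℤ/2 ⊕ ℤ/6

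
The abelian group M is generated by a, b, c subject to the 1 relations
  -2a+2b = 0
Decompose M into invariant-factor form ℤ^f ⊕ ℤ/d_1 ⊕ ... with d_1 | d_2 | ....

Answer: M ≅ ℤ^2 ⊕ ℤ/2

Derivation:
rank_ℚ(R)=1; free=3−1=2
SNF(R) diag = [2] → torsion [2]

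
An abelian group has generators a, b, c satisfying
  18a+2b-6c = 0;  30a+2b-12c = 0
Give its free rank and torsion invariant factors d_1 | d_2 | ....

rank_ℚ(R)=2; free=3−2=1
SNF(R) diag = [2, 6] → torsion [2, 6]

Answer: M ≅ ℤ^1 ⊕ ℤ/2 ⊕ ℤ/6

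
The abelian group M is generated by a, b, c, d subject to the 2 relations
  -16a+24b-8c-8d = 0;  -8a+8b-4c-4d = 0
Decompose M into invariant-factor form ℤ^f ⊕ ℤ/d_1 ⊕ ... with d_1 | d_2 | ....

rank_ℚ(R)=2; free=4−2=2
SNF(R) diag = [4, 8] → torsion [4, 8]

Answer: M ≅ ℤ^2 ⊕ ℤ/4 ⊕ ℤ/8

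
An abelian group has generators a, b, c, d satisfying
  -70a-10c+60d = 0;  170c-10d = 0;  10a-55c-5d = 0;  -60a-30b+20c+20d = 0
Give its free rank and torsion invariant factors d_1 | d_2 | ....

rank_ℚ(R)=4; free=4−4=0
SNF(R) diag = [5, 10, 30, 60] → torsion [5, 10, 30, 60]

Answer: M ≅ ℤ/5 ⊕ ℤ/10 ⊕ ℤ/30 ⊕ ℤ/60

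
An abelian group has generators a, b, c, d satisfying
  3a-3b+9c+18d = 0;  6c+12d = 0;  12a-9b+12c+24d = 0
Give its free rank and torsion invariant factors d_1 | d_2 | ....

rank_ℚ(R)=3; free=4−3=1
SNF(R) diag = [3, 3, 6] → torsion [3, 3, 6]

Answer: M ≅ ℤ^1 ⊕ ℤ/3 ⊕ ℤ/3 ⊕ ℤ/6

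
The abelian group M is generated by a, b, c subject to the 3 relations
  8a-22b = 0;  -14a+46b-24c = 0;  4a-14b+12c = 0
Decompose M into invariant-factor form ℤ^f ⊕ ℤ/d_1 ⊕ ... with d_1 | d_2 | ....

Answer: M ≅ ℤ/2 ⊕ ℤ/6 ⊕ ℤ/12

Derivation:
rank_ℚ(R)=3; free=3−3=0
SNF(R) diag = [2, 6, 12] → torsion [2, 6, 12]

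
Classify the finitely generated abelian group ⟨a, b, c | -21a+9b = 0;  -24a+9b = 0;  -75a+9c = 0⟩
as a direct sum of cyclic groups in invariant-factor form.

Answer: M ≅ ℤ/3 ⊕ ℤ/9 ⊕ ℤ/9

Derivation:
rank_ℚ(R)=3; free=3−3=0
SNF(R) diag = [3, 9, 9] → torsion [3, 9, 9]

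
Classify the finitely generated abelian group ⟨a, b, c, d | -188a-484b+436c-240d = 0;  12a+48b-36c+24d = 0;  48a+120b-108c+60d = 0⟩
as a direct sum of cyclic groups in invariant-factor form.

rank_ℚ(R)=3; free=4−3=1
SNF(R) diag = [4, 12, 36] → torsion [4, 12, 36]

Answer: M ≅ ℤ^1 ⊕ ℤ/4 ⊕ ℤ/12 ⊕ ℤ/36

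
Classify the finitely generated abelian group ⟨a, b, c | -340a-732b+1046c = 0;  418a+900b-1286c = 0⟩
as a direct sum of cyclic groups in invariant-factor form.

Answer: M ≅ ℤ^1 ⊕ ℤ/2 ⊕ ℤ/6

Derivation:
rank_ℚ(R)=2; free=3−2=1
SNF(R) diag = [2, 6] → torsion [2, 6]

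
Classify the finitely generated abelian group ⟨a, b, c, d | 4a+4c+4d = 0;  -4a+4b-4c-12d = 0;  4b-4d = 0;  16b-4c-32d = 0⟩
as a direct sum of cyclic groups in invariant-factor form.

rank_ℚ(R)=4; free=4−4=0
SNF(R) diag = [4, 4, 4, 4] → torsion [4, 4, 4, 4]

Answer: M ≅ ℤ/4 ⊕ ℤ/4 ⊕ ℤ/4 ⊕ ℤ/4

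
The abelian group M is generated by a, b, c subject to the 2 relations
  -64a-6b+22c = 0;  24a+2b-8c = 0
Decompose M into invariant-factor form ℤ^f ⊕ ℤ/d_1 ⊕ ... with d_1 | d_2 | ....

Answer: M ≅ ℤ^1 ⊕ ℤ/2 ⊕ ℤ/2

Derivation:
rank_ℚ(R)=2; free=3−2=1
SNF(R) diag = [2, 2] → torsion [2, 2]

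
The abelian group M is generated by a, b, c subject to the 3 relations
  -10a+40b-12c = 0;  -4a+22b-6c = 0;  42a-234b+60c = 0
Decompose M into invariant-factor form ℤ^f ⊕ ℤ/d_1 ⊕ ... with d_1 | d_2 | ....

Answer: M ≅ ℤ/2 ⊕ ℤ/6 ⊕ ℤ/18

Derivation:
rank_ℚ(R)=3; free=3−3=0
SNF(R) diag = [2, 6, 18] → torsion [2, 6, 18]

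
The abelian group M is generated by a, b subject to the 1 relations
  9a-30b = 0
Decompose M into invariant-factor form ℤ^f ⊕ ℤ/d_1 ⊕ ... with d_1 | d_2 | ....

Answer: M ≅ ℤ^1 ⊕ ℤ/3

Derivation:
rank_ℚ(R)=1; free=2−1=1
SNF(R) diag = [3] → torsion [3]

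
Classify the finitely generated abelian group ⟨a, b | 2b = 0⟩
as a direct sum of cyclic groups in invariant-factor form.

Answer: M ≅ ℤ^1 ⊕ ℤ/2

Derivation:
rank_ℚ(R)=1; free=2−1=1
SNF(R) diag = [2] → torsion [2]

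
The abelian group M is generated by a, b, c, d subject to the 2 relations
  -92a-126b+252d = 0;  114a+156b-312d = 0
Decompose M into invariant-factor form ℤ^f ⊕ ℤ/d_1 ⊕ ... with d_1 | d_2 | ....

Answer: M ≅ ℤ^2 ⊕ ℤ/2 ⊕ ℤ/6

Derivation:
rank_ℚ(R)=2; free=4−2=2
SNF(R) diag = [2, 6] → torsion [2, 6]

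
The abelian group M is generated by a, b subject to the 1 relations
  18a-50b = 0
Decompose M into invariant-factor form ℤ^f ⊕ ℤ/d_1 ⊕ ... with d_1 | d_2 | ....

Answer: M ≅ ℤ^1 ⊕ ℤ/2

Derivation:
rank_ℚ(R)=1; free=2−1=1
SNF(R) diag = [2] → torsion [2]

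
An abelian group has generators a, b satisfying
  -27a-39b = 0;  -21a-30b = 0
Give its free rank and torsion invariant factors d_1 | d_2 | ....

Answer: M ≅ ℤ/3 ⊕ ℤ/3

Derivation:
rank_ℚ(R)=2; free=2−2=0
SNF(R) diag = [3, 3] → torsion [3, 3]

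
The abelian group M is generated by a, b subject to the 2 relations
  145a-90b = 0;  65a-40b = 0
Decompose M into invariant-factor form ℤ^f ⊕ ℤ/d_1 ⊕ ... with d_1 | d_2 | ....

rank_ℚ(R)=2; free=2−2=0
SNF(R) diag = [5, 10] → torsion [5, 10]

Answer: M ≅ ℤ/5 ⊕ ℤ/10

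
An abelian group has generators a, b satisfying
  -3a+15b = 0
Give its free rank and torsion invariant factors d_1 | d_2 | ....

rank_ℚ(R)=1; free=2−1=1
SNF(R) diag = [3] → torsion [3]

Answer: M ≅ ℤ^1 ⊕ ℤ/3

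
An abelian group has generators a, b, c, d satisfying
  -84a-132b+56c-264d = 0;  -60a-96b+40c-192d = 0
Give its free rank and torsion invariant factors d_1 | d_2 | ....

Answer: M ≅ ℤ^2 ⊕ ℤ/4 ⊕ ℤ/12

Derivation:
rank_ℚ(R)=2; free=4−2=2
SNF(R) diag = [4, 12] → torsion [4, 12]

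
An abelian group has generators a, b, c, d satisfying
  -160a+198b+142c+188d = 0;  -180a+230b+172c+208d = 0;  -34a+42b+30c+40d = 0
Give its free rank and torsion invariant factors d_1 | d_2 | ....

rank_ℚ(R)=3; free=4−3=1
SNF(R) diag = [2, 2, 2] → torsion [2, 2, 2]

Answer: M ≅ ℤ^1 ⊕ ℤ/2 ⊕ ℤ/2 ⊕ ℤ/2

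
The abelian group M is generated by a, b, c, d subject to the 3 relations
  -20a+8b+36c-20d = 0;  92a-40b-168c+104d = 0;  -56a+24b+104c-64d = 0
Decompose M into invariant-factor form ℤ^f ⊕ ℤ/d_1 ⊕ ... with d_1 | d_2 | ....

rank_ℚ(R)=3; free=4−3=1
SNF(R) diag = [4, 4, 8] → torsion [4, 4, 8]

Answer: M ≅ ℤ^1 ⊕ ℤ/4 ⊕ ℤ/4 ⊕ ℤ/8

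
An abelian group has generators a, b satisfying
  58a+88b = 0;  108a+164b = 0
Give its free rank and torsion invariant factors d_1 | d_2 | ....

rank_ℚ(R)=2; free=2−2=0
SNF(R) diag = [2, 4] → torsion [2, 4]

Answer: M ≅ ℤ/2 ⊕ ℤ/4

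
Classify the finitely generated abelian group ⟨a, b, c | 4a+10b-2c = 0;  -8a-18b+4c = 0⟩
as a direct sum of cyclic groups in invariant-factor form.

Answer: M ≅ ℤ^1 ⊕ ℤ/2 ⊕ ℤ/2

Derivation:
rank_ℚ(R)=2; free=3−2=1
SNF(R) diag = [2, 2] → torsion [2, 2]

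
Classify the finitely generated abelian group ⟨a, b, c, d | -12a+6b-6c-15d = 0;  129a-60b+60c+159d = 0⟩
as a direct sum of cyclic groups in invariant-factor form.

Answer: M ≅ ℤ^2 ⊕ ℤ/3 ⊕ ℤ/9

Derivation:
rank_ℚ(R)=2; free=4−2=2
SNF(R) diag = [3, 9] → torsion [3, 9]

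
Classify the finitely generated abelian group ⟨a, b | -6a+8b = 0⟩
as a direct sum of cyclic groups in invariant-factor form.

Answer: M ≅ ℤ^1 ⊕ ℤ/2

Derivation:
rank_ℚ(R)=1; free=2−1=1
SNF(R) diag = [2] → torsion [2]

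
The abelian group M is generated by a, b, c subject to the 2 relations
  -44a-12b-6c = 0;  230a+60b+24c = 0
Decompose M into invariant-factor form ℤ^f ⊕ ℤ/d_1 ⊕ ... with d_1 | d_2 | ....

rank_ℚ(R)=2; free=3−2=1
SNF(R) diag = [2, 6] → torsion [2, 6]

Answer: M ≅ ℤ^1 ⊕ ℤ/2 ⊕ ℤ/6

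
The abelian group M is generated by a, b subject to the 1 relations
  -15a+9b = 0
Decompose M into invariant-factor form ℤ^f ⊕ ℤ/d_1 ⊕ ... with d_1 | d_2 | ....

Answer: M ≅ ℤ^1 ⊕ ℤ/3

Derivation:
rank_ℚ(R)=1; free=2−1=1
SNF(R) diag = [3] → torsion [3]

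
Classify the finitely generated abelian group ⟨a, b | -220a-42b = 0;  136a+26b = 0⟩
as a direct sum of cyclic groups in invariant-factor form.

Answer: M ≅ ℤ/2 ⊕ ℤ/4

Derivation:
rank_ℚ(R)=2; free=2−2=0
SNF(R) diag = [2, 4] → torsion [2, 4]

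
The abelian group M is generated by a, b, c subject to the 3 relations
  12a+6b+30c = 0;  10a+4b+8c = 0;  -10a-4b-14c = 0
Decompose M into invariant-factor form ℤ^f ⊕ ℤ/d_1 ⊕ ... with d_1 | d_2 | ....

Answer: M ≅ ℤ/2 ⊕ ℤ/6 ⊕ ℤ/6

Derivation:
rank_ℚ(R)=3; free=3−3=0
SNF(R) diag = [2, 6, 6] → torsion [2, 6, 6]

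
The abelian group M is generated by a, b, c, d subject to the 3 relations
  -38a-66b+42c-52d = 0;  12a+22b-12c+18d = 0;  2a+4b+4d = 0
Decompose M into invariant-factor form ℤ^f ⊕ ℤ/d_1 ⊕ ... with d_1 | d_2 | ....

Answer: M ≅ ℤ^1 ⊕ ℤ/2 ⊕ ℤ/2 ⊕ ℤ/6

Derivation:
rank_ℚ(R)=3; free=4−3=1
SNF(R) diag = [2, 2, 6] → torsion [2, 2, 6]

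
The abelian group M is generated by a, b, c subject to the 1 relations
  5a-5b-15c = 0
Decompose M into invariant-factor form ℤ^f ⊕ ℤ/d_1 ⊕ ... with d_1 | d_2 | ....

rank_ℚ(R)=1; free=3−1=2
SNF(R) diag = [5] → torsion [5]

Answer: M ≅ ℤ^2 ⊕ ℤ/5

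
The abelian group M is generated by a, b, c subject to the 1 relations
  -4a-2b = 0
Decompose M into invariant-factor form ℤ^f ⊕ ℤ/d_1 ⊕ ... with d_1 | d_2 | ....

Answer: M ≅ ℤ^2 ⊕ ℤ/2

Derivation:
rank_ℚ(R)=1; free=3−1=2
SNF(R) diag = [2] → torsion [2]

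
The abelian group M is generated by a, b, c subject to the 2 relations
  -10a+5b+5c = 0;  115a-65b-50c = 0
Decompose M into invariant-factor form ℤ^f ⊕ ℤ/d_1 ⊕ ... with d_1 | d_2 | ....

Answer: M ≅ ℤ^1 ⊕ ℤ/5 ⊕ ℤ/15

Derivation:
rank_ℚ(R)=2; free=3−2=1
SNF(R) diag = [5, 15] → torsion [5, 15]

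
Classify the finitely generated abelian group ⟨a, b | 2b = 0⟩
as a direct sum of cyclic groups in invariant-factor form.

rank_ℚ(R)=1; free=2−1=1
SNF(R) diag = [2] → torsion [2]

Answer: M ≅ ℤ^1 ⊕ ℤ/2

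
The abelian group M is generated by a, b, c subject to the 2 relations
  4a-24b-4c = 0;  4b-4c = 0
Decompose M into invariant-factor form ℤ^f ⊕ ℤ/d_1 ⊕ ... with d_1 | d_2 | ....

Answer: M ≅ ℤ^1 ⊕ ℤ/4 ⊕ ℤ/4

Derivation:
rank_ℚ(R)=2; free=3−2=1
SNF(R) diag = [4, 4] → torsion [4, 4]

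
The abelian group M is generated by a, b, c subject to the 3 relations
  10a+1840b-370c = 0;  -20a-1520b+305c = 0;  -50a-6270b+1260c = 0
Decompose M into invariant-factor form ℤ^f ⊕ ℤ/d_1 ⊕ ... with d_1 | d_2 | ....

Answer: M ≅ ℤ/5 ⊕ ℤ/10 ⊕ ℤ/30

Derivation:
rank_ℚ(R)=3; free=3−3=0
SNF(R) diag = [5, 10, 30] → torsion [5, 10, 30]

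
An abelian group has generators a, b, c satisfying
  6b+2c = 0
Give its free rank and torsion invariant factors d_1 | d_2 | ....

Answer: M ≅ ℤ^2 ⊕ ℤ/2

Derivation:
rank_ℚ(R)=1; free=3−1=2
SNF(R) diag = [2] → torsion [2]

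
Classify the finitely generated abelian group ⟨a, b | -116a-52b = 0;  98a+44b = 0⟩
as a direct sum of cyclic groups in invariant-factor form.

Answer: M ≅ ℤ/2 ⊕ ℤ/4

Derivation:
rank_ℚ(R)=2; free=2−2=0
SNF(R) diag = [2, 4] → torsion [2, 4]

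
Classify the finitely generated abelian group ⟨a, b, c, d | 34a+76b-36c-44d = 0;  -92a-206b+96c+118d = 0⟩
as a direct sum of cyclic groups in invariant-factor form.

Answer: M ≅ ℤ^2 ⊕ ℤ/2 ⊕ ℤ/6

Derivation:
rank_ℚ(R)=2; free=4−2=2
SNF(R) diag = [2, 6] → torsion [2, 6]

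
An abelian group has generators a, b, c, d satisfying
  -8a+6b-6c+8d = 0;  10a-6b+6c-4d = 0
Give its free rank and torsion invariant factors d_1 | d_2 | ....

Answer: M ≅ ℤ^2 ⊕ ℤ/2 ⊕ ℤ/6

Derivation:
rank_ℚ(R)=2; free=4−2=2
SNF(R) diag = [2, 6] → torsion [2, 6]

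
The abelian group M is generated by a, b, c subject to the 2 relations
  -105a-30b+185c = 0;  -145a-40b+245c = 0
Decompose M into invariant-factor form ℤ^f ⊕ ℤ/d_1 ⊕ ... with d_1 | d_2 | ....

Answer: M ≅ ℤ^1 ⊕ ℤ/5 ⊕ ℤ/10

Derivation:
rank_ℚ(R)=2; free=3−2=1
SNF(R) diag = [5, 10] → torsion [5, 10]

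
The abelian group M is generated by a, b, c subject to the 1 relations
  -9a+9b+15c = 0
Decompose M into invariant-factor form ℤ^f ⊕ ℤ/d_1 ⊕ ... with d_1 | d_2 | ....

rank_ℚ(R)=1; free=3−1=2
SNF(R) diag = [3] → torsion [3]

Answer: M ≅ ℤ^2 ⊕ ℤ/3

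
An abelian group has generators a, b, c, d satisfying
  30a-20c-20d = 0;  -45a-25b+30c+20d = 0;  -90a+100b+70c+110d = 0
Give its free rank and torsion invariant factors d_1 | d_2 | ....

Answer: M ≅ ℤ^1 ⊕ ℤ/5 ⊕ ℤ/10 ⊕ ℤ/30

Derivation:
rank_ℚ(R)=3; free=4−3=1
SNF(R) diag = [5, 10, 30] → torsion [5, 10, 30]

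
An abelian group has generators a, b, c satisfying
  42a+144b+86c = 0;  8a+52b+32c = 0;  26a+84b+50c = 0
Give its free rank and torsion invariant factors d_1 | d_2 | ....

rank_ℚ(R)=3; free=3−3=0
SNF(R) diag = [2, 4, 4] → torsion [2, 4, 4]

Answer: M ≅ ℤ/2 ⊕ ℤ/4 ⊕ ℤ/4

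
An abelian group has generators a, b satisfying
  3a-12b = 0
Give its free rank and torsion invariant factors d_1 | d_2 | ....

Answer: M ≅ ℤ^1 ⊕ ℤ/3

Derivation:
rank_ℚ(R)=1; free=2−1=1
SNF(R) diag = [3] → torsion [3]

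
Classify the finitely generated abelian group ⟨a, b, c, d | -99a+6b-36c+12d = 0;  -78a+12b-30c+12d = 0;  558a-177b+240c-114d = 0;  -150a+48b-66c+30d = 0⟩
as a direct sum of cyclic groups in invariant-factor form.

Answer: M ≅ ℤ/3 ⊕ ℤ/3 ⊕ ℤ/6 ⊕ ℤ/18

Derivation:
rank_ℚ(R)=4; free=4−4=0
SNF(R) diag = [3, 3, 6, 18] → torsion [3, 3, 6, 18]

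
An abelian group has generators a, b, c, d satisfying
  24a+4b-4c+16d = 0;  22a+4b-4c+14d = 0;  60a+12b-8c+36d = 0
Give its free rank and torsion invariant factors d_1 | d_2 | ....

rank_ℚ(R)=3; free=4−3=1
SNF(R) diag = [2, 4, 4] → torsion [2, 4, 4]

Answer: M ≅ ℤ^1 ⊕ ℤ/2 ⊕ ℤ/4 ⊕ ℤ/4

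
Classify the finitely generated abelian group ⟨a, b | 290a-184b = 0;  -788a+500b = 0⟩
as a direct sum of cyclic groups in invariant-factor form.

rank_ℚ(R)=2; free=2−2=0
SNF(R) diag = [2, 4] → torsion [2, 4]

Answer: M ≅ ℤ/2 ⊕ ℤ/4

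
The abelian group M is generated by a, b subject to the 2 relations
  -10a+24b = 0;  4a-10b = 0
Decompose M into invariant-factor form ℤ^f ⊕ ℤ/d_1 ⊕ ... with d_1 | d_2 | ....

Answer: M ≅ ℤ/2 ⊕ ℤ/2

Derivation:
rank_ℚ(R)=2; free=2−2=0
SNF(R) diag = [2, 2] → torsion [2, 2]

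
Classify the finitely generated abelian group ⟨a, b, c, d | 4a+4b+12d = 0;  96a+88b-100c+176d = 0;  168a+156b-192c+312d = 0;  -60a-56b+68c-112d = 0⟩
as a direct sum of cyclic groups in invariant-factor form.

rank_ℚ(R)=4; free=4−4=0
SNF(R) diag = [4, 4, 12, 12] → torsion [4, 4, 12, 12]

Answer: M ≅ ℤ/4 ⊕ ℤ/4 ⊕ ℤ/12 ⊕ ℤ/12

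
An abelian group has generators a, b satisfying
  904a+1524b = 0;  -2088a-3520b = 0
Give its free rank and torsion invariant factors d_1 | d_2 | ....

Answer: M ≅ ℤ/4 ⊕ ℤ/8

Derivation:
rank_ℚ(R)=2; free=2−2=0
SNF(R) diag = [4, 8] → torsion [4, 8]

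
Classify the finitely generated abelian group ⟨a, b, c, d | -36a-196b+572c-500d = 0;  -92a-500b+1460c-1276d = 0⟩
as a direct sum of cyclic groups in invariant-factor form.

Answer: M ≅ ℤ^2 ⊕ ℤ/4 ⊕ ℤ/8

Derivation:
rank_ℚ(R)=2; free=4−2=2
SNF(R) diag = [4, 8] → torsion [4, 8]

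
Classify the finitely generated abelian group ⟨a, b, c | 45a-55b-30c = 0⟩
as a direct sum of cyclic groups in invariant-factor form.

rank_ℚ(R)=1; free=3−1=2
SNF(R) diag = [5] → torsion [5]

Answer: M ≅ ℤ^2 ⊕ ℤ/5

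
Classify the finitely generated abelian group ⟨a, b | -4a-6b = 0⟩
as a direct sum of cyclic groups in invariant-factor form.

rank_ℚ(R)=1; free=2−1=1
SNF(R) diag = [2] → torsion [2]

Answer: M ≅ ℤ^1 ⊕ ℤ/2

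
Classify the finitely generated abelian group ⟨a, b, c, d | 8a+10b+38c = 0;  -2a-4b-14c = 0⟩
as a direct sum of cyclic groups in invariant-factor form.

Answer: M ≅ ℤ^2 ⊕ ℤ/2 ⊕ ℤ/6

Derivation:
rank_ℚ(R)=2; free=4−2=2
SNF(R) diag = [2, 6] → torsion [2, 6]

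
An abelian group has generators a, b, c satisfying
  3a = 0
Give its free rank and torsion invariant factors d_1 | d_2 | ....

Answer: M ≅ ℤ^2 ⊕ ℤ/3

Derivation:
rank_ℚ(R)=1; free=3−1=2
SNF(R) diag = [3] → torsion [3]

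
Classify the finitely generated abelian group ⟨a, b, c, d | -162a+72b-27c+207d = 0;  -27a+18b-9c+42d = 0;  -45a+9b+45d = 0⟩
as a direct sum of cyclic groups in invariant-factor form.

rank_ℚ(R)=3; free=4−3=1
SNF(R) diag = [3, 9, 9] → torsion [3, 9, 9]

Answer: M ≅ ℤ^1 ⊕ ℤ/3 ⊕ ℤ/9 ⊕ ℤ/9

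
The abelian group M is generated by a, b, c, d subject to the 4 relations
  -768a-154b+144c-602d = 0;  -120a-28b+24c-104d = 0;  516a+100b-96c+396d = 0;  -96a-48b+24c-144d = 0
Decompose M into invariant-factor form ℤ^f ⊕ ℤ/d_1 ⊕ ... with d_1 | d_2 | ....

Answer: M ≅ ℤ/2 ⊕ ℤ/4 ⊕ ℤ/12 ⊕ ℤ/24

Derivation:
rank_ℚ(R)=4; free=4−4=0
SNF(R) diag = [2, 4, 12, 24] → torsion [2, 4, 12, 24]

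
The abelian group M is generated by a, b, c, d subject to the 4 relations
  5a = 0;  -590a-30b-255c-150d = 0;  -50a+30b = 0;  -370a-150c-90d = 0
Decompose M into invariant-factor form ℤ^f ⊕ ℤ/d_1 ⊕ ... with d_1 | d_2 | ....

rank_ℚ(R)=4; free=4−4=0
SNF(R) diag = [5, 15, 30, 30] → torsion [5, 15, 30, 30]

Answer: M ≅ ℤ/5 ⊕ ℤ/15 ⊕ ℤ/30 ⊕ ℤ/30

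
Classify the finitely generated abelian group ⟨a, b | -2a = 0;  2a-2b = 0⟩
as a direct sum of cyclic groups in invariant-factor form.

Answer: M ≅ ℤ/2 ⊕ ℤ/2

Derivation:
rank_ℚ(R)=2; free=2−2=0
SNF(R) diag = [2, 2] → torsion [2, 2]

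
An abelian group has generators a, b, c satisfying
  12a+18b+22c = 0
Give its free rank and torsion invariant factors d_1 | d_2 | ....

rank_ℚ(R)=1; free=3−1=2
SNF(R) diag = [2] → torsion [2]

Answer: M ≅ ℤ^2 ⊕ ℤ/2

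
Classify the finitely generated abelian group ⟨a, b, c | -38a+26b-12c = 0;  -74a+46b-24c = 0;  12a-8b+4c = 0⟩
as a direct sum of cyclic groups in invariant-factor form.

rank_ℚ(R)=3; free=3−3=0
SNF(R) diag = [2, 4, 4] → torsion [2, 4, 4]

Answer: M ≅ ℤ/2 ⊕ ℤ/4 ⊕ ℤ/4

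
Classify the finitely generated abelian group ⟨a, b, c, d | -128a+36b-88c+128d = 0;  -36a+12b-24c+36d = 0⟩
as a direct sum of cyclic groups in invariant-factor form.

rank_ℚ(R)=2; free=4−2=2
SNF(R) diag = [4, 12] → torsion [4, 12]

Answer: M ≅ ℤ^2 ⊕ ℤ/4 ⊕ ℤ/12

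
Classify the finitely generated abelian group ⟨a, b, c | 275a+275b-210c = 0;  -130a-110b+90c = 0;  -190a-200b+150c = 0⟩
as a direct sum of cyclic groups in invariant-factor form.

rank_ℚ(R)=3; free=3−3=0
SNF(R) diag = [5, 10, 30] → torsion [5, 10, 30]

Answer: M ≅ ℤ/5 ⊕ ℤ/10 ⊕ ℤ/30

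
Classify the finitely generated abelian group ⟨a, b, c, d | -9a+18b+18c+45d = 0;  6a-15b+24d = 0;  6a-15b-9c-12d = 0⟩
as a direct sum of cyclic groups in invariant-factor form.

rank_ℚ(R)=3; free=4−3=1
SNF(R) diag = [3, 9, 9] → torsion [3, 9, 9]

Answer: M ≅ ℤ^1 ⊕ ℤ/3 ⊕ ℤ/9 ⊕ ℤ/9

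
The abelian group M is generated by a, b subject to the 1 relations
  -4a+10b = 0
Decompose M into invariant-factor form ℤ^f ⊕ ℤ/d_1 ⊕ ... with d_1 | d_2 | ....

Answer: M ≅ ℤ^1 ⊕ ℤ/2

Derivation:
rank_ℚ(R)=1; free=2−1=1
SNF(R) diag = [2] → torsion [2]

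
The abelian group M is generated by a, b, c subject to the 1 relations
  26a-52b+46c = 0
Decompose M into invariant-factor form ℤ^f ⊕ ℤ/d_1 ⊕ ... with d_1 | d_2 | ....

Answer: M ≅ ℤ^2 ⊕ ℤ/2

Derivation:
rank_ℚ(R)=1; free=3−1=2
SNF(R) diag = [2] → torsion [2]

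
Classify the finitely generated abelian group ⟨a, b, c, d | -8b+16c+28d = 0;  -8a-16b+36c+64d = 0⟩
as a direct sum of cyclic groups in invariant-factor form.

rank_ℚ(R)=2; free=4−2=2
SNF(R) diag = [4, 4] → torsion [4, 4]

Answer: M ≅ ℤ^2 ⊕ ℤ/4 ⊕ ℤ/4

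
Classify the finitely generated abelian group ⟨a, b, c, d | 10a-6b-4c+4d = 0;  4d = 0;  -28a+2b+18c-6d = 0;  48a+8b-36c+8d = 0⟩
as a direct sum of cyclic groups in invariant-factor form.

Answer: M ≅ ℤ/2 ⊕ ℤ/2 ⊕ ℤ/4 ⊕ ℤ/4

Derivation:
rank_ℚ(R)=4; free=4−4=0
SNF(R) diag = [2, 2, 4, 4] → torsion [2, 2, 4, 4]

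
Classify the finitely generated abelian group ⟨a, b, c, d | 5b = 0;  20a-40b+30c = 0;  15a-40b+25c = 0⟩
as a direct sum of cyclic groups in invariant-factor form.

Answer: M ≅ ℤ^1 ⊕ ℤ/5 ⊕ ℤ/5 ⊕ ℤ/10

Derivation:
rank_ℚ(R)=3; free=4−3=1
SNF(R) diag = [5, 5, 10] → torsion [5, 5, 10]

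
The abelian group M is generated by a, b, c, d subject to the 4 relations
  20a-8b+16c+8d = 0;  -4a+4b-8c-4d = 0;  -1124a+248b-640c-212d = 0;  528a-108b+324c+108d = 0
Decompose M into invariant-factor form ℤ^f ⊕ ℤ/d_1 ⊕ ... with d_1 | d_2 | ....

Answer: M ≅ ℤ/4 ⊕ ℤ/12 ⊕ ℤ/36 ⊕ ℤ/108

Derivation:
rank_ℚ(R)=4; free=4−4=0
SNF(R) diag = [4, 12, 36, 108] → torsion [4, 12, 36, 108]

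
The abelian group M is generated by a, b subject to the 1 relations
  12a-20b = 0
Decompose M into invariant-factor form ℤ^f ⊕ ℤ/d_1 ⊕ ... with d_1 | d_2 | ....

rank_ℚ(R)=1; free=2−1=1
SNF(R) diag = [4] → torsion [4]

Answer: M ≅ ℤ^1 ⊕ ℤ/4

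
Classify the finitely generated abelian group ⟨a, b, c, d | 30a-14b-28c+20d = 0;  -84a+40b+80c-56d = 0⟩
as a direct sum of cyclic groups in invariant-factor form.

rank_ℚ(R)=2; free=4−2=2
SNF(R) diag = [2, 4] → torsion [2, 4]

Answer: M ≅ ℤ^2 ⊕ ℤ/2 ⊕ ℤ/4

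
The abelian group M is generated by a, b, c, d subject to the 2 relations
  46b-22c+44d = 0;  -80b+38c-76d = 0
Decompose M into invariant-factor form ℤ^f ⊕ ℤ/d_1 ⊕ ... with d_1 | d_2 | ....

Answer: M ≅ ℤ^2 ⊕ ℤ/2 ⊕ ℤ/6

Derivation:
rank_ℚ(R)=2; free=4−2=2
SNF(R) diag = [2, 6] → torsion [2, 6]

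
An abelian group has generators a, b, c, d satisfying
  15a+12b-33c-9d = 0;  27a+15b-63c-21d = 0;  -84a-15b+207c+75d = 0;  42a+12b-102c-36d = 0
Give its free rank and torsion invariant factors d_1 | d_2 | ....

rank_ℚ(R)=4; free=4−4=0
SNF(R) diag = [3, 3, 3, 6] → torsion [3, 3, 3, 6]

Answer: M ≅ ℤ/3 ⊕ ℤ/3 ⊕ ℤ/3 ⊕ ℤ/6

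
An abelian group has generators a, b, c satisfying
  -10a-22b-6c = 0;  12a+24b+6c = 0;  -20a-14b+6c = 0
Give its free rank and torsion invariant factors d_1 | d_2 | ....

rank_ℚ(R)=3; free=3−3=0
SNF(R) diag = [2, 6, 6] → torsion [2, 6, 6]

Answer: M ≅ ℤ/2 ⊕ ℤ/6 ⊕ ℤ/6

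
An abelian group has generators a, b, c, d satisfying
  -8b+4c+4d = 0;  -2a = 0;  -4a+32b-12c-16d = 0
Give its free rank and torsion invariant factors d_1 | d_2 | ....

rank_ℚ(R)=3; free=4−3=1
SNF(R) diag = [2, 4, 4] → torsion [2, 4, 4]

Answer: M ≅ ℤ^1 ⊕ ℤ/2 ⊕ ℤ/4 ⊕ ℤ/4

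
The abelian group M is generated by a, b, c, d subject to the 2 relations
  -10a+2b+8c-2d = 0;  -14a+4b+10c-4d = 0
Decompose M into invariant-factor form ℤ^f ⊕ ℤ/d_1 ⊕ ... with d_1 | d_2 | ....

rank_ℚ(R)=2; free=4−2=2
SNF(R) diag = [2, 6] → torsion [2, 6]

Answer: M ≅ ℤ^2 ⊕ ℤ/2 ⊕ ℤ/6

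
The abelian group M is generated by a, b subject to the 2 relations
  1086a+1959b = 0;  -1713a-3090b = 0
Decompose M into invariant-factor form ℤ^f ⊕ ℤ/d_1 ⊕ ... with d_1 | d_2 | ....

rank_ℚ(R)=2; free=2−2=0
SNF(R) diag = [3, 9] → torsion [3, 9]

Answer: M ≅ ℤ/3 ⊕ ℤ/9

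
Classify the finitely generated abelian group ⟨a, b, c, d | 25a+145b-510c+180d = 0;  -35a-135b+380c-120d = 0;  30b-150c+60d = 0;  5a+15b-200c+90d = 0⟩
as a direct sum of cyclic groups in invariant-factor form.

rank_ℚ(R)=4; free=4−4=0
SNF(R) diag = [5, 10, 30, 90] → torsion [5, 10, 30, 90]

Answer: M ≅ ℤ/5 ⊕ ℤ/10 ⊕ ℤ/30 ⊕ ℤ/90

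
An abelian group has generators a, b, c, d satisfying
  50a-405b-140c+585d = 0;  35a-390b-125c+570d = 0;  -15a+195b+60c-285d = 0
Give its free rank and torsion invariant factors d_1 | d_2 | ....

Answer: M ≅ ℤ^1 ⊕ ℤ/5 ⊕ ℤ/15 ⊕ ℤ/45

Derivation:
rank_ℚ(R)=3; free=4−3=1
SNF(R) diag = [5, 15, 45] → torsion [5, 15, 45]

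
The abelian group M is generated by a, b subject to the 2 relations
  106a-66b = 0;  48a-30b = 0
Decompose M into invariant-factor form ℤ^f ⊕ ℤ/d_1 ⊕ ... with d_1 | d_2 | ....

rank_ℚ(R)=2; free=2−2=0
SNF(R) diag = [2, 6] → torsion [2, 6]

Answer: M ≅ ℤ/2 ⊕ ℤ/6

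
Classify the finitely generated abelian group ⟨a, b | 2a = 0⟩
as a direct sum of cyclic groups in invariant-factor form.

rank_ℚ(R)=1; free=2−1=1
SNF(R) diag = [2] → torsion [2]

Answer: M ≅ ℤ^1 ⊕ ℤ/2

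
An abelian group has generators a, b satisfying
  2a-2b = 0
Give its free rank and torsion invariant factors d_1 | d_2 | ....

rank_ℚ(R)=1; free=2−1=1
SNF(R) diag = [2] → torsion [2]

Answer: M ≅ ℤ^1 ⊕ ℤ/2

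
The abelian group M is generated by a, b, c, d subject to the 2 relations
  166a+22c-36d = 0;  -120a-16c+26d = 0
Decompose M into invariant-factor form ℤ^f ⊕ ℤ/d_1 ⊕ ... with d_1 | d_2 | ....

Answer: M ≅ ℤ^2 ⊕ ℤ/2 ⊕ ℤ/2

Derivation:
rank_ℚ(R)=2; free=4−2=2
SNF(R) diag = [2, 2] → torsion [2, 2]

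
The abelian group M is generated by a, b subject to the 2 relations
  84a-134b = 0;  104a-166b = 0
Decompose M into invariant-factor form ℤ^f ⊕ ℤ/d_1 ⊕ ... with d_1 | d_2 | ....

rank_ℚ(R)=2; free=2−2=0
SNF(R) diag = [2, 4] → torsion [2, 4]

Answer: M ≅ ℤ/2 ⊕ ℤ/4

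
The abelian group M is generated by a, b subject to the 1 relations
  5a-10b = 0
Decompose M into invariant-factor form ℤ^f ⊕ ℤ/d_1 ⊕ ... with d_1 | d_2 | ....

Answer: M ≅ ℤ^1 ⊕ ℤ/5

Derivation:
rank_ℚ(R)=1; free=2−1=1
SNF(R) diag = [5] → torsion [5]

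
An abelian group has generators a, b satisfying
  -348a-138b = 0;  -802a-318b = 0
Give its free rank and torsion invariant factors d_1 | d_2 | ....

rank_ℚ(R)=2; free=2−2=0
SNF(R) diag = [2, 6] → torsion [2, 6]

Answer: M ≅ ℤ/2 ⊕ ℤ/6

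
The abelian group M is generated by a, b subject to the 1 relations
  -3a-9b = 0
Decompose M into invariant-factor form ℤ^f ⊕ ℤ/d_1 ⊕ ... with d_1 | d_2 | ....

rank_ℚ(R)=1; free=2−1=1
SNF(R) diag = [3] → torsion [3]

Answer: M ≅ ℤ^1 ⊕ ℤ/3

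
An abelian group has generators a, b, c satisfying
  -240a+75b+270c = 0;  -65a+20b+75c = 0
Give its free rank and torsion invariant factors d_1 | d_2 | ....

Answer: M ≅ ℤ^1 ⊕ ℤ/5 ⊕ ℤ/15

Derivation:
rank_ℚ(R)=2; free=3−2=1
SNF(R) diag = [5, 15] → torsion [5, 15]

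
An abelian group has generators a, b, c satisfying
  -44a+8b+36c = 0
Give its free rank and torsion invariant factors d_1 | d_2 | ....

Answer: M ≅ ℤ^2 ⊕ ℤ/4

Derivation:
rank_ℚ(R)=1; free=3−1=2
SNF(R) diag = [4] → torsion [4]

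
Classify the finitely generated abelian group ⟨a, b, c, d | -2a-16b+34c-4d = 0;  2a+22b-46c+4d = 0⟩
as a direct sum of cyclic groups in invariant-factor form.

rank_ℚ(R)=2; free=4−2=2
SNF(R) diag = [2, 6] → torsion [2, 6]

Answer: M ≅ ℤ^2 ⊕ ℤ/2 ⊕ ℤ/6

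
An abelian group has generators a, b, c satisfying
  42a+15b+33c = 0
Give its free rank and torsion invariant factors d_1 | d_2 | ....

rank_ℚ(R)=1; free=3−1=2
SNF(R) diag = [3] → torsion [3]

Answer: M ≅ ℤ^2 ⊕ ℤ/3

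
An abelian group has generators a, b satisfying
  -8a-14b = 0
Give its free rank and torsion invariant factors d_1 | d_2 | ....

Answer: M ≅ ℤ^1 ⊕ ℤ/2

Derivation:
rank_ℚ(R)=1; free=2−1=1
SNF(R) diag = [2] → torsion [2]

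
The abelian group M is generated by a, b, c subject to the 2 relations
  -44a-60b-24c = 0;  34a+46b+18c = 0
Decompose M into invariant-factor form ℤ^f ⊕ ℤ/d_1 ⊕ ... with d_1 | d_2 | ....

Answer: M ≅ ℤ^1 ⊕ ℤ/2 ⊕ ℤ/4

Derivation:
rank_ℚ(R)=2; free=3−2=1
SNF(R) diag = [2, 4] → torsion [2, 4]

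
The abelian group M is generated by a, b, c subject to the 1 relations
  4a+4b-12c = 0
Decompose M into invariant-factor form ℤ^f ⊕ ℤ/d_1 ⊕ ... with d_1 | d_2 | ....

rank_ℚ(R)=1; free=3−1=2
SNF(R) diag = [4] → torsion [4]

Answer: M ≅ ℤ^2 ⊕ ℤ/4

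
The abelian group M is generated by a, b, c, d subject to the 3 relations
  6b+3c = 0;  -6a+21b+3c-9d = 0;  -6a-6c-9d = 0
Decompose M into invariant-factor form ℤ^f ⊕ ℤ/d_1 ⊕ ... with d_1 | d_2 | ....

rank_ℚ(R)=3; free=4−3=1
SNF(R) diag = [3, 3, 3] → torsion [3, 3, 3]

Answer: M ≅ ℤ^1 ⊕ ℤ/3 ⊕ ℤ/3 ⊕ ℤ/3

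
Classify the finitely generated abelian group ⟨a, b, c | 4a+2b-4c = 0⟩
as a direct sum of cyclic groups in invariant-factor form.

rank_ℚ(R)=1; free=3−1=2
SNF(R) diag = [2] → torsion [2]

Answer: M ≅ ℤ^2 ⊕ ℤ/2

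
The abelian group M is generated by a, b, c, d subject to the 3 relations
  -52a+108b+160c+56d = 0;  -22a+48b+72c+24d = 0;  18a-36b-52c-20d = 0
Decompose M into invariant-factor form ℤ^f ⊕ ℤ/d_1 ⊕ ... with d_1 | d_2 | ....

Answer: M ≅ ℤ^1 ⊕ ℤ/2 ⊕ ℤ/4 ⊕ ℤ/12

Derivation:
rank_ℚ(R)=3; free=4−3=1
SNF(R) diag = [2, 4, 12] → torsion [2, 4, 12]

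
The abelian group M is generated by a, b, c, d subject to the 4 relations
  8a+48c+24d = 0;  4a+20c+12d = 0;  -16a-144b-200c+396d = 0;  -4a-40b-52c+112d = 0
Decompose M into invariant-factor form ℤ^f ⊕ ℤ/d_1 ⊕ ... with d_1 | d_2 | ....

rank_ℚ(R)=4; free=4−4=0
SNF(R) diag = [4, 4, 8, 24] → torsion [4, 4, 8, 24]

Answer: M ≅ ℤ/4 ⊕ ℤ/4 ⊕ ℤ/8 ⊕ ℤ/24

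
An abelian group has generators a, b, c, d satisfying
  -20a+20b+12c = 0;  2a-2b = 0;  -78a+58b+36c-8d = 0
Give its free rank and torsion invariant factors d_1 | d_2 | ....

rank_ℚ(R)=3; free=4−3=1
SNF(R) diag = [2, 4, 12] → torsion [2, 4, 12]

Answer: M ≅ ℤ^1 ⊕ ℤ/2 ⊕ ℤ/4 ⊕ ℤ/12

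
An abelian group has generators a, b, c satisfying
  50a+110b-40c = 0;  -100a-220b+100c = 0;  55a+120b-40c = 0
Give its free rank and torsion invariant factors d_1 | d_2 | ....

rank_ℚ(R)=3; free=3−3=0
SNF(R) diag = [5, 10, 20] → torsion [5, 10, 20]

Answer: M ≅ ℤ/5 ⊕ ℤ/10 ⊕ ℤ/20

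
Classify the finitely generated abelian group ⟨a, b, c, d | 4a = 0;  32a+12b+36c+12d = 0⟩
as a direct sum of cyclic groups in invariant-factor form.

rank_ℚ(R)=2; free=4−2=2
SNF(R) diag = [4, 12] → torsion [4, 12]

Answer: M ≅ ℤ^2 ⊕ ℤ/4 ⊕ ℤ/12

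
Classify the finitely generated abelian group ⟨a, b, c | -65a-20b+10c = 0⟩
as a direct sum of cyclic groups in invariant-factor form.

Answer: M ≅ ℤ^2 ⊕ ℤ/5

Derivation:
rank_ℚ(R)=1; free=3−1=2
SNF(R) diag = [5] → torsion [5]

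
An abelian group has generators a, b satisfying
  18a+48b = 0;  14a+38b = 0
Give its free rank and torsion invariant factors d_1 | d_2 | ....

rank_ℚ(R)=2; free=2−2=0
SNF(R) diag = [2, 6] → torsion [2, 6]

Answer: M ≅ ℤ/2 ⊕ ℤ/6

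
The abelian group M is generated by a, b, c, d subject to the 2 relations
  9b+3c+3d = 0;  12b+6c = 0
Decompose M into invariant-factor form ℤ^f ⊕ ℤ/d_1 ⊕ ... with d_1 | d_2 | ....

rank_ℚ(R)=2; free=4−2=2
SNF(R) diag = [3, 6] → torsion [3, 6]

Answer: M ≅ ℤ^2 ⊕ ℤ/3 ⊕ ℤ/6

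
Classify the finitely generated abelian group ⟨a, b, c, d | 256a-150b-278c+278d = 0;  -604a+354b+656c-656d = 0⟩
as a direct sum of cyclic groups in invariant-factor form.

Answer: M ≅ ℤ^2 ⊕ ℤ/2 ⊕ ℤ/6

Derivation:
rank_ℚ(R)=2; free=4−2=2
SNF(R) diag = [2, 6] → torsion [2, 6]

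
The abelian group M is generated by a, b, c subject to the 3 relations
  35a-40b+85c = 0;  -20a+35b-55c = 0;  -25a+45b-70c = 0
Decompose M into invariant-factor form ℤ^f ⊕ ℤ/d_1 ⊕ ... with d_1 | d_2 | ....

Answer: M ≅ ℤ/5 ⊕ ℤ/5 ⊕ ℤ/10

Derivation:
rank_ℚ(R)=3; free=3−3=0
SNF(R) diag = [5, 5, 10] → torsion [5, 5, 10]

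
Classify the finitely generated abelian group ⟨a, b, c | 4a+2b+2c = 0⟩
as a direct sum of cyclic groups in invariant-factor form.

rank_ℚ(R)=1; free=3−1=2
SNF(R) diag = [2] → torsion [2]

Answer: M ≅ ℤ^2 ⊕ ℤ/2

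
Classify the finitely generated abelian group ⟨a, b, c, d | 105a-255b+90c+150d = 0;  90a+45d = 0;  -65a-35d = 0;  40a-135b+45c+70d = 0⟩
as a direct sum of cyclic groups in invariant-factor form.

Answer: M ≅ ℤ/5 ⊕ ℤ/15 ⊕ ℤ/45 ⊕ ℤ/45

Derivation:
rank_ℚ(R)=4; free=4−4=0
SNF(R) diag = [5, 15, 45, 45] → torsion [5, 15, 45, 45]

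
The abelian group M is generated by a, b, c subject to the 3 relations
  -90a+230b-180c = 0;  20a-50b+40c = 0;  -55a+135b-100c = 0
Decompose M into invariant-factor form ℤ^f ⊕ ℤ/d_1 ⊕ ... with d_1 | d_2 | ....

rank_ℚ(R)=3; free=3−3=0
SNF(R) diag = [5, 10, 20] → torsion [5, 10, 20]

Answer: M ≅ ℤ/5 ⊕ ℤ/10 ⊕ ℤ/20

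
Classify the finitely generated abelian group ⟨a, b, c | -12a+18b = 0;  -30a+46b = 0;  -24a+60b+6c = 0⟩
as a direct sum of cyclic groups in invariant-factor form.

Answer: M ≅ ℤ/2 ⊕ ℤ/6 ⊕ ℤ/6

Derivation:
rank_ℚ(R)=3; free=3−3=0
SNF(R) diag = [2, 6, 6] → torsion [2, 6, 6]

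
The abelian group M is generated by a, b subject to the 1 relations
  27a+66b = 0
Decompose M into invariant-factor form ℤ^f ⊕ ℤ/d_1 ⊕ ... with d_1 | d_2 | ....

Answer: M ≅ ℤ^1 ⊕ ℤ/3

Derivation:
rank_ℚ(R)=1; free=2−1=1
SNF(R) diag = [3] → torsion [3]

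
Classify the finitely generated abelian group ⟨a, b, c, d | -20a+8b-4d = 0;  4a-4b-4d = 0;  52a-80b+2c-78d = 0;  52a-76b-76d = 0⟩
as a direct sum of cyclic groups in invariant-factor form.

Answer: M ≅ ℤ/2 ⊕ ℤ/4 ⊕ ℤ/12 ⊕ ℤ/24

Derivation:
rank_ℚ(R)=4; free=4−4=0
SNF(R) diag = [2, 4, 12, 24] → torsion [2, 4, 12, 24]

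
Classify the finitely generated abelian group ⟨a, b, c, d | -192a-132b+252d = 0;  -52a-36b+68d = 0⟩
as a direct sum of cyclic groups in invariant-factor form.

Answer: M ≅ ℤ^2 ⊕ ℤ/4 ⊕ ℤ/12

Derivation:
rank_ℚ(R)=2; free=4−2=2
SNF(R) diag = [4, 12] → torsion [4, 12]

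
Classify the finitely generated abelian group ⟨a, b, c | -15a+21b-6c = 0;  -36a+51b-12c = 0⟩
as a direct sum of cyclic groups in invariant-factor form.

rank_ℚ(R)=2; free=3−2=1
SNF(R) diag = [3, 3] → torsion [3, 3]

Answer: M ≅ ℤ^1 ⊕ ℤ/3 ⊕ ℤ/3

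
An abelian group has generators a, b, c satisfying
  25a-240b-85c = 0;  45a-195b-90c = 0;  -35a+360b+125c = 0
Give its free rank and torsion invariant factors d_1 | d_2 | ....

Answer: M ≅ ℤ/5 ⊕ ℤ/15 ⊕ ℤ/30

Derivation:
rank_ℚ(R)=3; free=3−3=0
SNF(R) diag = [5, 15, 30] → torsion [5, 15, 30]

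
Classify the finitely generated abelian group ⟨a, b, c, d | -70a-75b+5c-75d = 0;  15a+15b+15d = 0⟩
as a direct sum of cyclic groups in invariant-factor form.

rank_ℚ(R)=2; free=4−2=2
SNF(R) diag = [5, 15] → torsion [5, 15]

Answer: M ≅ ℤ^2 ⊕ ℤ/5 ⊕ ℤ/15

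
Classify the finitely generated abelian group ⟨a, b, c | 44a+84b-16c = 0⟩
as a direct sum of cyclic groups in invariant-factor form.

rank_ℚ(R)=1; free=3−1=2
SNF(R) diag = [4] → torsion [4]

Answer: M ≅ ℤ^2 ⊕ ℤ/4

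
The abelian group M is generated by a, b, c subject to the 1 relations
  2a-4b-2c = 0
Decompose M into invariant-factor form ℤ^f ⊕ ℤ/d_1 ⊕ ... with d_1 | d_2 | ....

Answer: M ≅ ℤ^2 ⊕ ℤ/2

Derivation:
rank_ℚ(R)=1; free=3−1=2
SNF(R) diag = [2] → torsion [2]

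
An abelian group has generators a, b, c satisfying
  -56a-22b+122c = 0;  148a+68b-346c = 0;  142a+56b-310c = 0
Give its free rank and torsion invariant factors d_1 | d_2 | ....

rank_ℚ(R)=3; free=3−3=0
SNF(R) diag = [2, 6, 6] → torsion [2, 6, 6]

Answer: M ≅ ℤ/2 ⊕ ℤ/6 ⊕ ℤ/6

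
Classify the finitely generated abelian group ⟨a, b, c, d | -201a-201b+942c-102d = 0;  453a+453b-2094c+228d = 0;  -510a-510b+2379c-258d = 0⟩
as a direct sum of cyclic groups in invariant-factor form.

rank_ℚ(R)=3; free=4−3=1
SNF(R) diag = [3, 9, 18] → torsion [3, 9, 18]

Answer: M ≅ ℤ^1 ⊕ ℤ/3 ⊕ ℤ/9 ⊕ ℤ/18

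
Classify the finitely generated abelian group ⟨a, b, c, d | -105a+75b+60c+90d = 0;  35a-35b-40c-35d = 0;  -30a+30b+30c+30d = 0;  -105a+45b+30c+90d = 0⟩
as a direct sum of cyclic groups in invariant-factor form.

rank_ℚ(R)=4; free=4−4=0
SNF(R) diag = [5, 15, 30, 30] → torsion [5, 15, 30, 30]

Answer: M ≅ ℤ/5 ⊕ ℤ/15 ⊕ ℤ/30 ⊕ ℤ/30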